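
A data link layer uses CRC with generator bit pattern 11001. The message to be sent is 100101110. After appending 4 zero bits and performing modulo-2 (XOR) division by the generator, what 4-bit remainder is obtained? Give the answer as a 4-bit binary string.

Append 4 zeros: 1001011100000. Divide by 11001 (XOR where the leading bit is 1):
  pos 0: 10010 XOR 11001 = 01011
  pos 1: 10111 XOR 11001 = 01110
  pos 2: 11101 XOR 11001 = 00100
  pos 4: 10010 XOR 11001 = 01011
  pos 5: 10110 XOR 11001 = 01111
  pos 6: 11110 XOR 11001 = 00111
  pos 8: 11100 XOR 11001 = 00101
Remainder (last 4 bits) = 0101. This is the CRC / FCS.

0101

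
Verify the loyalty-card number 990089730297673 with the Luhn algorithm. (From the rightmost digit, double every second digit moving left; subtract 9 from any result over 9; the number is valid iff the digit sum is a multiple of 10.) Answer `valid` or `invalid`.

valid

From the right, keep odd positions and double even positions (subtract 9 from any doubled value over 9):
  doubled (positions 2,4,...): 5 5 4 6 9 0 9 → sum 38
  kept (positions 1,3,...): 3 6 9 0 7 8 0 9 → sum 42
Total = 80.
80 mod 10 = 0, so the number is valid.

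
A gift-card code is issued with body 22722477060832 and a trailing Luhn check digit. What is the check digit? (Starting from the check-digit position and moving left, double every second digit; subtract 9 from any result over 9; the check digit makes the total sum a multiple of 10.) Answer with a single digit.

4

Partial digits right→left: 2 3 8 0 6 0 7 7 4 2 2 7 2 2
Double every second digit counting from the check-digit position (so the 1st, 3rd, 5th, ... of the partial from the right).
  doubled (with −9 where >9): 4 7 3 5 8 4 4 → sum 35
  kept as-is: 3 0 0 7 2 7 2 → sum 21
Total = 35 + 21 = 56.
Check digit = (10 − (56 mod 10)) mod 10 = 4.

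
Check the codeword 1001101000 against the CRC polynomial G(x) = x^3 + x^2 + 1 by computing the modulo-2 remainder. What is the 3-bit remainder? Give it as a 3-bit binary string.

Modulo-2 division of 1001101000 by 1101:
  pos 0: 1001 XOR 1101 = 0100
  pos 1: 1001 XOR 1101 = 0100
  pos 2: 1000 XOR 1101 = 0101
  pos 3: 1011 XOR 1101 = 0110
  pos 4: 1100 XOR 1101 = 0001
Remainder = 100 (nonzero — an error is detected).

100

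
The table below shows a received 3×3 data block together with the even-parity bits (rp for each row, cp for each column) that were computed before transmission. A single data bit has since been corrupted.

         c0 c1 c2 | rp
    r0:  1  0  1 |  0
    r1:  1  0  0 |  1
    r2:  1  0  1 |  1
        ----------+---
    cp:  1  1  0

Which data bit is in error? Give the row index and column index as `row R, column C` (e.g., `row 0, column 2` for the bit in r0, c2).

Recompute each row's even parity and compare to rp:
  r0: data parity 0, sent rp 0 → ok
  r1: data parity 1, sent rp 1 → ok
  r2: data parity 0, sent rp 1 → mismatch
Recompute each column's even parity and compare to cp:
  c0: data parity 1, sent cp 1 → ok
  c1: data parity 0, sent cp 1 → mismatch
  c2: data parity 0, sent cp 0 → ok
Exactly one row (r2) and one column (c1) fail → the flipped bit is at their intersection.

row 2, column 1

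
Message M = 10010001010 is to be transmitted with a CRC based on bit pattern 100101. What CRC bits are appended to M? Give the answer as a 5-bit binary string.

10110

Append 5 zeros: 1001000101000000. Divide by 100101 (XOR where the leading bit is 1):
  pos 0: 100100 XOR 100101 = 000001
  pos 5: 101010 XOR 100101 = 001111
  pos 7: 111100 XOR 100101 = 011001
  pos 8: 110010 XOR 100101 = 010111
  pos 9: 101110 XOR 100101 = 001011
Remainder (last 5 bits) = 10110. This is the CRC / FCS.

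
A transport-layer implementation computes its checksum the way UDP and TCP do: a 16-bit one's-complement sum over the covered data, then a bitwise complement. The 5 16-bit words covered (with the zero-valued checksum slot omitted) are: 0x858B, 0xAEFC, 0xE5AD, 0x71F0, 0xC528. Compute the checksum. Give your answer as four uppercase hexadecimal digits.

AEB0

One's-complement addition (fold any carry out of bit 15 back into bit 0):
  0x858B + 0xAEFC = 0x13487 → wrap carry → 0x3488
  0x3488 + 0xE5AD = 0x11A35 → wrap carry → 0x1A36
  0x1A36 + 0x71F0 = 0x08C26
  0x8C26 + 0xC528 = 0x1514E → wrap carry → 0x514F
One's-complement sum = 0x514F.
Checksum = ~0x514F & 0xFFFF = 0xAEB0.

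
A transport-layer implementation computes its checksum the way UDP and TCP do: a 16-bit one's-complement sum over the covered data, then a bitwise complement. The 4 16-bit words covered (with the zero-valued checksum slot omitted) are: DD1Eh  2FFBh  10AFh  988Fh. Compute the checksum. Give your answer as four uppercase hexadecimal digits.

49A7

One's-complement addition (fold any carry out of bit 15 back into bit 0):
  0xDD1E + 0x2FFB = 0x10D19 → wrap carry → 0x0D1A
  0x0D1A + 0x10AF = 0x01DC9
  0x1DC9 + 0x988F = 0x0B658
One's-complement sum = 0xB658.
Checksum = ~0xB658 & 0xFFFF = 0x49A7.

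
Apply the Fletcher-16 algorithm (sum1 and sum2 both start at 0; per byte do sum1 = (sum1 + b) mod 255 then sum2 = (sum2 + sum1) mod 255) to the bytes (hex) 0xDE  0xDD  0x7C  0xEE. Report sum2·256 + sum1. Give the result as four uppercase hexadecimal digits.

FC28

Running sums (mod 255):
  after byte 0 (0xDE): sum1=222, sum2=222
  after byte 1 (0xDD): sum1=188, sum2=155
  after byte 2 (0x7C): sum1=57, sum2=212
  after byte 3 (0xEE): sum1=40, sum2=252
Checksum = sum2·256 + sum1 = 252·256 + 40 = 64552 = 0xFC28.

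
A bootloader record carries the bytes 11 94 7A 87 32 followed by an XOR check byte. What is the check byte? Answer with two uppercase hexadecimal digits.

4A

XOR the bytes together:
  start with 0x11
  0x11 ⊕ 0x94 = 0x85
  0x85 ⊕ 0x7A = 0xFF
  0xFF ⊕ 0x87 = 0x78
  0x78 ⊕ 0x32 = 0x4A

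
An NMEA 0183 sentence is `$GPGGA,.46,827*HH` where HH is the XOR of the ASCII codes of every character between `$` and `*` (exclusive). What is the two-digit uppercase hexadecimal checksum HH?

47

XOR the ASCII codes of the payload characters:
  'G' = 0x47 → acc = 0x47
  'P' = 0x50 → acc = 0x17
  'G' = 0x47 → acc = 0x50
  'G' = 0x47 → acc = 0x17
  'A' = 0x41 → acc = 0x56
  ',' = 0x2C → acc = 0x7A
  '.' = 0x2E → acc = 0x54
  '4' = 0x34 → acc = 0x60
  '6' = 0x36 → acc = 0x56
  ',' = 0x2C → acc = 0x7A
  '8' = 0x38 → acc = 0x42
  '2' = 0x32 → acc = 0x70
  '7' = 0x37 → acc = 0x47
Checksum = 0x47.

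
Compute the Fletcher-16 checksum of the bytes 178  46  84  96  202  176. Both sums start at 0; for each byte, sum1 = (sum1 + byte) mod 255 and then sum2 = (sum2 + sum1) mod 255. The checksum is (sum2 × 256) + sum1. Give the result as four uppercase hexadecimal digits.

Running sums (mod 255):
  after byte 0 (178): sum1=178, sum2=178
  after byte 1 (46): sum1=224, sum2=147
  after byte 2 (84): sum1=53, sum2=200
  after byte 3 (96): sum1=149, sum2=94
  after byte 4 (202): sum1=96, sum2=190
  after byte 5 (176): sum1=17, sum2=207
Checksum = sum2·256 + sum1 = 207·256 + 17 = 53009 = 0xCF11.

CF11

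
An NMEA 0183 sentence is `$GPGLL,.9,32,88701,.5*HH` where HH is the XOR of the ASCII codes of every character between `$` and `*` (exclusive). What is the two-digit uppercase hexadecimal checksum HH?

XOR the ASCII codes of the payload characters:
  'G' = 0x47 → acc = 0x47
  'P' = 0x50 → acc = 0x17
  'G' = 0x47 → acc = 0x50
  'L' = 0x4C → acc = 0x1C
  'L' = 0x4C → acc = 0x50
  ',' = 0x2C → acc = 0x7C
  '.' = 0x2E → acc = 0x52
  '9' = 0x39 → acc = 0x6B
  ',' = 0x2C → acc = 0x47
  '3' = 0x33 → acc = 0x74
  '2' = 0x32 → acc = 0x46
  ',' = 0x2C → acc = 0x6A
  '8' = 0x38 → acc = 0x52
  '8' = 0x38 → acc = 0x6A
  '7' = 0x37 → acc = 0x5D
  '0' = 0x30 → acc = 0x6D
  '1' = 0x31 → acc = 0x5C
  ',' = 0x2C → acc = 0x70
  '.' = 0x2E → acc = 0x5E
  '5' = 0x35 → acc = 0x6B
Checksum = 0x6B.

6B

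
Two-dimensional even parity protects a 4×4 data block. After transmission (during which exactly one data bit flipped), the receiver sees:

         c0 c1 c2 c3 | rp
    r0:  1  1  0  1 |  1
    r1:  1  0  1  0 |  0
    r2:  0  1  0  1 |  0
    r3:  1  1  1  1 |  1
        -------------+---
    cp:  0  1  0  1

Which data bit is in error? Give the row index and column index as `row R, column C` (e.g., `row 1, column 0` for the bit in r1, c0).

row 3, column 0

Recompute each row's even parity and compare to rp:
  r0: data parity 1, sent rp 1 → ok
  r1: data parity 0, sent rp 0 → ok
  r2: data parity 0, sent rp 0 → ok
  r3: data parity 0, sent rp 1 → mismatch
Recompute each column's even parity and compare to cp:
  c0: data parity 1, sent cp 0 → mismatch
  c1: data parity 1, sent cp 1 → ok
  c2: data parity 0, sent cp 0 → ok
  c3: data parity 1, sent cp 1 → ok
Exactly one row (r3) and one column (c0) fail → the flipped bit is at their intersection.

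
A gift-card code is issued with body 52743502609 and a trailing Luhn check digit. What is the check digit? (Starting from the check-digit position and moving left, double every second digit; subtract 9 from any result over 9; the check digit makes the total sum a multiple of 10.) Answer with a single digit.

3

Partial digits right→left: 9 0 6 2 0 5 3 4 7 2 5
Double every second digit counting from the check-digit position (so the 1st, 3rd, 5th, ... of the partial from the right).
  doubled (with −9 where >9): 9 3 0 6 5 1 → sum 24
  kept as-is: 0 2 5 4 2 → sum 13
Total = 24 + 13 = 37.
Check digit = (10 − (37 mod 10)) mod 10 = 3.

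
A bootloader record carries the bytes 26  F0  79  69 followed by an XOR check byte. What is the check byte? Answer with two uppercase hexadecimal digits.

XOR the bytes together:
  start with 0x26
  0x26 ⊕ 0xF0 = 0xD6
  0xD6 ⊕ 0x79 = 0xAF
  0xAF ⊕ 0x69 = 0xC6

C6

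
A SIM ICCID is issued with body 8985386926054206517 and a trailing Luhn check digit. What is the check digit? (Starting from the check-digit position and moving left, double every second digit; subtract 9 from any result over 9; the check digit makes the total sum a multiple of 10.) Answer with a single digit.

8

Partial digits right→left: 7 1 5 6 0 2 4 5 0 6 2 9 6 8 3 5 8 9 8
Double every second digit counting from the check-digit position (so the 1st, 3rd, 5th, ... of the partial from the right).
  doubled (with −9 where >9): 5 1 0 8 0 4 3 6 7 7 → sum 41
  kept as-is: 1 6 2 5 6 9 8 5 9 → sum 51
Total = 41 + 51 = 92.
Check digit = (10 − (92 mod 10)) mod 10 = 8.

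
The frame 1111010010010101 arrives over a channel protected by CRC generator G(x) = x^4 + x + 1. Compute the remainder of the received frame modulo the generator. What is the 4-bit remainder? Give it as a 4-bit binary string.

0000

Modulo-2 division of 1111010010010101 by 10011:
  pos 0: 11110 XOR 10011 = 01101
  pos 1: 11011 XOR 10011 = 01000
  pos 2: 10000 XOR 10011 = 00011
  pos 5: 11010 XOR 10011 = 01001
  pos 6: 10010 XOR 10011 = 00001
  pos 10: 11010 XOR 10011 = 01001
  pos 11: 10011 XOR 10011 = 00000
Remainder = 0000 (zero — the frame passes the CRC check).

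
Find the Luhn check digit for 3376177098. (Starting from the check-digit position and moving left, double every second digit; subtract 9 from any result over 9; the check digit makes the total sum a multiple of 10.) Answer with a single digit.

Partial digits right→left: 8 9 0 7 7 1 6 7 3 3
Double every second digit counting from the check-digit position (so the 1st, 3rd, 5th, ... of the partial from the right).
  doubled (with −9 where >9): 7 0 5 3 6 → sum 21
  kept as-is: 9 7 1 7 3 → sum 27
Total = 21 + 27 = 48.
Check digit = (10 − (48 mod 10)) mod 10 = 2.

2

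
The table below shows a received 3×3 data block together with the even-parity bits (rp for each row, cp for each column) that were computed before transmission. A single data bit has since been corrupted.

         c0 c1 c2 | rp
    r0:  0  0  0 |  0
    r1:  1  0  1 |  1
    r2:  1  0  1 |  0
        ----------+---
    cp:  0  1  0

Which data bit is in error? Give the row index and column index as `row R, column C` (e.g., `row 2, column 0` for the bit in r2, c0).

row 1, column 1

Recompute each row's even parity and compare to rp:
  r0: data parity 0, sent rp 0 → ok
  r1: data parity 0, sent rp 1 → mismatch
  r2: data parity 0, sent rp 0 → ok
Recompute each column's even parity and compare to cp:
  c0: data parity 0, sent cp 0 → ok
  c1: data parity 0, sent cp 1 → mismatch
  c2: data parity 0, sent cp 0 → ok
Exactly one row (r1) and one column (c1) fail → the flipped bit is at their intersection.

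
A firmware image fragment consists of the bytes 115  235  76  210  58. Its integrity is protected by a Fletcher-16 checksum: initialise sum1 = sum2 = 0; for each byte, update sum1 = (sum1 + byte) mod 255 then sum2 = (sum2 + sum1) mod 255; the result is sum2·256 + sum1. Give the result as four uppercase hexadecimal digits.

B5B8

Running sums (mod 255):
  after byte 0 (115): sum1=115, sum2=115
  after byte 1 (235): sum1=95, sum2=210
  after byte 2 (76): sum1=171, sum2=126
  after byte 3 (210): sum1=126, sum2=252
  after byte 4 (58): sum1=184, sum2=181
Checksum = sum2·256 + sum1 = 181·256 + 184 = 46520 = 0xB5B8.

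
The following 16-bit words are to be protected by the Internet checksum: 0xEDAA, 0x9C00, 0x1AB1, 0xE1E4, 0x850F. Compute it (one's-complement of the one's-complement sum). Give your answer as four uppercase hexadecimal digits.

F4AE

One's-complement addition (fold any carry out of bit 15 back into bit 0):
  0xEDAA + 0x9C00 = 0x189AA → wrap carry → 0x89AB
  0x89AB + 0x1AB1 = 0x0A45C
  0xA45C + 0xE1E4 = 0x18640 → wrap carry → 0x8641
  0x8641 + 0x850F = 0x10B50 → wrap carry → 0x0B51
One's-complement sum = 0x0B51.
Checksum = ~0x0B51 & 0xFFFF = 0xF4AE.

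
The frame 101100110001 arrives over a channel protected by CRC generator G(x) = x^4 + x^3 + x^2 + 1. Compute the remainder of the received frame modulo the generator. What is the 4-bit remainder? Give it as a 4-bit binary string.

0000

Modulo-2 division of 101100110001 by 11101:
  pos 0: 10110 XOR 11101 = 01011
  pos 1: 10110 XOR 11101 = 01011
  pos 2: 10111 XOR 11101 = 01010
  pos 3: 10101 XOR 11101 = 01000
  pos 4: 10000 XOR 11101 = 01101
  pos 5: 11010 XOR 11101 = 00111
  pos 7: 11101 XOR 11101 = 00000
Remainder = 0000 (zero — the frame passes the CRC check).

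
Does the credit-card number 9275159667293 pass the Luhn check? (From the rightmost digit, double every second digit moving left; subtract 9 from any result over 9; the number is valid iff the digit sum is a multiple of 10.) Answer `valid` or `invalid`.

From the right, keep odd positions and double even positions (subtract 9 from any doubled value over 9):
  doubled (positions 2,4,...): 9 5 3 1 1 4 → sum 23
  kept (positions 1,3,...): 3 2 6 9 1 7 9 → sum 37
Total = 60.
60 mod 10 = 0, so the number is valid.

valid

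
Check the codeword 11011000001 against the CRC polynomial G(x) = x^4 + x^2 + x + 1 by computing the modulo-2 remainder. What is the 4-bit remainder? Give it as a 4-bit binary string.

0111

Modulo-2 division of 11011000001 by 10111:
  pos 0: 11011 XOR 10111 = 01100
  pos 1: 11000 XOR 10111 = 01111
  pos 2: 11110 XOR 10111 = 01001
  pos 3: 10010 XOR 10111 = 00101
  pos 5: 10100 XOR 10111 = 00011
Remainder = 0111 (nonzero — an error is detected).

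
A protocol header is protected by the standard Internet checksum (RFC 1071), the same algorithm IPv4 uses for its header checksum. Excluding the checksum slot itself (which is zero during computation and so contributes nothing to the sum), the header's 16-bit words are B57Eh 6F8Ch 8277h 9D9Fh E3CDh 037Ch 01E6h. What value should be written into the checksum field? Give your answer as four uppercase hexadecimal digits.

One's-complement addition (fold any carry out of bit 15 back into bit 0):
  0xB57E + 0x6F8C = 0x1250A → wrap carry → 0x250B
  0x250B + 0x8277 = 0x0A782
  0xA782 + 0x9D9F = 0x14521 → wrap carry → 0x4522
  0x4522 + 0xE3CD = 0x128EF → wrap carry → 0x28F0
  0x28F0 + 0x037C = 0x02C6C
  0x2C6C + 0x01E6 = 0x02E52
One's-complement sum = 0x2E52.
Checksum = ~0x2E52 & 0xFFFF = 0xD1AD.

D1AD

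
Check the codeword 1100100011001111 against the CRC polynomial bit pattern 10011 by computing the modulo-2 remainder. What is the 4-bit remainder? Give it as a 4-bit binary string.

Modulo-2 division of 1100100011001111 by 10011:
  pos 0: 11001 XOR 10011 = 01010
  pos 1: 10100 XOR 10011 = 00111
  pos 3: 11100 XOR 10011 = 01111
  pos 4: 11111 XOR 10011 = 01100
  pos 5: 11001 XOR 10011 = 01010
  pos 6: 10100 XOR 10011 = 00111
  pos 8: 11101 XOR 10011 = 01110
  pos 9: 11101 XOR 10011 = 01110
  pos 10: 11101 XOR 10011 = 01110
  pos 11: 11101 XOR 10011 = 01110
Remainder = 1110 (nonzero — an error is detected).

1110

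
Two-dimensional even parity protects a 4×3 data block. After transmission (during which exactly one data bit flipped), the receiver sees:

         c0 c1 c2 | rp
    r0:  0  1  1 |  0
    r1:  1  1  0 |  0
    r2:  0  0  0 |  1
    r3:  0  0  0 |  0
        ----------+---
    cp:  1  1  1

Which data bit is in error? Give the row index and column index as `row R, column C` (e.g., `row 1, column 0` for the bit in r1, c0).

row 2, column 1

Recompute each row's even parity and compare to rp:
  r0: data parity 0, sent rp 0 → ok
  r1: data parity 0, sent rp 0 → ok
  r2: data parity 0, sent rp 1 → mismatch
  r3: data parity 0, sent rp 0 → ok
Recompute each column's even parity and compare to cp:
  c0: data parity 1, sent cp 1 → ok
  c1: data parity 0, sent cp 1 → mismatch
  c2: data parity 1, sent cp 1 → ok
Exactly one row (r2) and one column (c1) fail → the flipped bit is at their intersection.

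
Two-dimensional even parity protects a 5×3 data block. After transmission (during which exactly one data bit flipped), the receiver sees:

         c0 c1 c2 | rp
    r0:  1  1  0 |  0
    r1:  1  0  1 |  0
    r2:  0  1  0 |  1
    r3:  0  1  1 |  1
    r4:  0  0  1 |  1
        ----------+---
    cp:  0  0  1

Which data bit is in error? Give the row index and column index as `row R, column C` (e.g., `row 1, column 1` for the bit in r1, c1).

row 3, column 1

Recompute each row's even parity and compare to rp:
  r0: data parity 0, sent rp 0 → ok
  r1: data parity 0, sent rp 0 → ok
  r2: data parity 1, sent rp 1 → ok
  r3: data parity 0, sent rp 1 → mismatch
  r4: data parity 1, sent rp 1 → ok
Recompute each column's even parity and compare to cp:
  c0: data parity 0, sent cp 0 → ok
  c1: data parity 1, sent cp 0 → mismatch
  c2: data parity 1, sent cp 1 → ok
Exactly one row (r3) and one column (c1) fail → the flipped bit is at their intersection.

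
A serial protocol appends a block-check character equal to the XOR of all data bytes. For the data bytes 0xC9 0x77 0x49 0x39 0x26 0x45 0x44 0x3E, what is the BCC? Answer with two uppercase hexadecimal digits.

XOR the bytes together:
  start with 0xC9
  0xC9 ⊕ 0x77 = 0xBE
  0xBE ⊕ 0x49 = 0xF7
  0xF7 ⊕ 0x39 = 0xCE
  0xCE ⊕ 0x26 = 0xE8
  0xE8 ⊕ 0x45 = 0xAD
  0xAD ⊕ 0x44 = 0xE9
  0xE9 ⊕ 0x3E = 0xD7

D7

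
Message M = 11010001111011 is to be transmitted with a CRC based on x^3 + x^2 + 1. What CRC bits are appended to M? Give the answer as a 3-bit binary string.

011

Append 3 zeros: 11010001111011000. Divide by 1101 (XOR where the leading bit is 1):
  pos 0: 1101 XOR 1101 = 0000
  pos 7: 1111 XOR 1101 = 0010
  pos 9: 1001 XOR 1101 = 0100
  pos 10: 1001 XOR 1101 = 0100
  pos 11: 1000 XOR 1101 = 0101
  pos 12: 1010 XOR 1101 = 0111
  pos 13: 1110 XOR 1101 = 0011
Remainder (last 3 bits) = 011. This is the CRC / FCS.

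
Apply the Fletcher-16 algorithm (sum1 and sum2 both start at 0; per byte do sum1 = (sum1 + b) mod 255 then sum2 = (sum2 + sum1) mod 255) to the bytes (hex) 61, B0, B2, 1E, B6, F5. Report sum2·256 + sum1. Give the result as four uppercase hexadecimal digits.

448F

Running sums (mod 255):
  after byte 0 (61): sum1=97, sum2=97
  after byte 1 (B0): sum1=18, sum2=115
  after byte 2 (B2): sum1=196, sum2=56
  after byte 3 (1E): sum1=226, sum2=27
  after byte 4 (B6): sum1=153, sum2=180
  after byte 5 (F5): sum1=143, sum2=68
Checksum = sum2·256 + sum1 = 68·256 + 143 = 17551 = 0x448F.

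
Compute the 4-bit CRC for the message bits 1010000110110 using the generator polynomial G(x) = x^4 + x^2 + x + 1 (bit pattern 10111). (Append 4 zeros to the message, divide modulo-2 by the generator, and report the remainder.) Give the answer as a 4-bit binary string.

Append 4 zeros: 10100001101100000. Divide by 10111 (XOR where the leading bit is 1):
  pos 0: 10100 XOR 10111 = 00011
  pos 3: 11001 XOR 10111 = 01110
  pos 4: 11101 XOR 10111 = 01010
  pos 5: 10100 XOR 10111 = 00011
  pos 8: 11110 XOR 10111 = 01001
  pos 9: 10010 XOR 10111 = 00101
  pos 11: 10100 XOR 10111 = 00011
Remainder (last 4 bits) = 0110. This is the CRC / FCS.

0110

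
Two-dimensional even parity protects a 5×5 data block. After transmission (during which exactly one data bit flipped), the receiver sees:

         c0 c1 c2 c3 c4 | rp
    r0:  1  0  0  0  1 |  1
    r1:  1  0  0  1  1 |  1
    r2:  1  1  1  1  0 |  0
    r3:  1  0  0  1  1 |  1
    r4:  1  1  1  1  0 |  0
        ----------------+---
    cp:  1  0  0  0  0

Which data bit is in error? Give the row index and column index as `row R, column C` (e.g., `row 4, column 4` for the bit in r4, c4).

row 0, column 4

Recompute each row's even parity and compare to rp:
  r0: data parity 0, sent rp 1 → mismatch
  r1: data parity 1, sent rp 1 → ok
  r2: data parity 0, sent rp 0 → ok
  r3: data parity 1, sent rp 1 → ok
  r4: data parity 0, sent rp 0 → ok
Recompute each column's even parity and compare to cp:
  c0: data parity 1, sent cp 1 → ok
  c1: data parity 0, sent cp 0 → ok
  c2: data parity 0, sent cp 0 → ok
  c3: data parity 0, sent cp 0 → ok
  c4: data parity 1, sent cp 0 → mismatch
Exactly one row (r0) and one column (c4) fail → the flipped bit is at their intersection.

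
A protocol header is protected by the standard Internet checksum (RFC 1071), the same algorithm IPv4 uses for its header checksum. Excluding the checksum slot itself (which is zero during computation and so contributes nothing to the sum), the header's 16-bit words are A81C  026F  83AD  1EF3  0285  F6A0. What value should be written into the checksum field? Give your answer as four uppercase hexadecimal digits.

One's-complement addition (fold any carry out of bit 15 back into bit 0):
  0xA81C + 0x026F = 0x0AA8B
  0xAA8B + 0x83AD = 0x12E38 → wrap carry → 0x2E39
  0x2E39 + 0x1EF3 = 0x04D2C
  0x4D2C + 0x0285 = 0x04FB1
  0x4FB1 + 0xF6A0 = 0x14651 → wrap carry → 0x4652
One's-complement sum = 0x4652.
Checksum = ~0x4652 & 0xFFFF = 0xB9AD.

B9AD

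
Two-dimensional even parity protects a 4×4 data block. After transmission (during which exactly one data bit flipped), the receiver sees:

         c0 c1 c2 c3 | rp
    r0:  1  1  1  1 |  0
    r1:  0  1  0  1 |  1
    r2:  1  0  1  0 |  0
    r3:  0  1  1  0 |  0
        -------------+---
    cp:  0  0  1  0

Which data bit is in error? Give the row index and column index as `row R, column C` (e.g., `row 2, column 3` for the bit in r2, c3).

row 1, column 1

Recompute each row's even parity and compare to rp:
  r0: data parity 0, sent rp 0 → ok
  r1: data parity 0, sent rp 1 → mismatch
  r2: data parity 0, sent rp 0 → ok
  r3: data parity 0, sent rp 0 → ok
Recompute each column's even parity and compare to cp:
  c0: data parity 0, sent cp 0 → ok
  c1: data parity 1, sent cp 0 → mismatch
  c2: data parity 1, sent cp 1 → ok
  c3: data parity 0, sent cp 0 → ok
Exactly one row (r1) and one column (c1) fail → the flipped bit is at their intersection.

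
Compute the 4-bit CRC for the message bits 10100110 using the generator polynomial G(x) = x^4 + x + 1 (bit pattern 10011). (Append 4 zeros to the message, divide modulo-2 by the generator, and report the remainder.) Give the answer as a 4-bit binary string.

1110

Append 4 zeros: 101001100000. Divide by 10011 (XOR where the leading bit is 1):
  pos 0: 10100 XOR 10011 = 00111
  pos 2: 11111 XOR 10011 = 01100
  pos 3: 11000 XOR 10011 = 01011
  pos 4: 10110 XOR 10011 = 00101
  pos 6: 10100 XOR 10011 = 00111
Remainder (last 4 bits) = 1110. This is the CRC / FCS.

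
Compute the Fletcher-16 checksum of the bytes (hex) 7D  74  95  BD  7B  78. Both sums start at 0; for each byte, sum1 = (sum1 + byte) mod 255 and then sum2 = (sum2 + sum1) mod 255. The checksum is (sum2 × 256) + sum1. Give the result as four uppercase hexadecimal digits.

Running sums (mod 255):
  after byte 0 (7D): sum1=125, sum2=125
  after byte 1 (74): sum1=241, sum2=111
  after byte 2 (95): sum1=135, sum2=246
  after byte 3 (BD): sum1=69, sum2=60
  after byte 4 (7B): sum1=192, sum2=252
  after byte 5 (78): sum1=57, sum2=54
Checksum = sum2·256 + sum1 = 54·256 + 57 = 13881 = 0x3639.

3639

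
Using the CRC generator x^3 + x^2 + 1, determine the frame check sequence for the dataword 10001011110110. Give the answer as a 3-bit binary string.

Append 3 zeros: 10001011110110000. Divide by 1101 (XOR where the leading bit is 1):
  pos 0: 1000 XOR 1101 = 0101
  pos 1: 1011 XOR 1101 = 0110
  pos 2: 1100 XOR 1101 = 0001
  pos 5: 1111 XOR 1101 = 0010
  pos 7: 1010 XOR 1101 = 0111
  pos 8: 1111 XOR 1101 = 0010
  pos 10: 1010 XOR 1101 = 0111
  pos 11: 1110 XOR 1101 = 0011
  pos 13: 1100 XOR 1101 = 0001
Remainder (last 3 bits) = 001. This is the CRC / FCS.

001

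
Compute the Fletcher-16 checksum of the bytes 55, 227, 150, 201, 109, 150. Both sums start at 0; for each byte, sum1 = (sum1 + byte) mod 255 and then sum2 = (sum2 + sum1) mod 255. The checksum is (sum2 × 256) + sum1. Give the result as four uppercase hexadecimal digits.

Running sums (mod 255):
  after byte 0 (55): sum1=55, sum2=55
  after byte 1 (227): sum1=27, sum2=82
  after byte 2 (150): sum1=177, sum2=4
  after byte 3 (201): sum1=123, sum2=127
  after byte 4 (109): sum1=232, sum2=104
  after byte 5 (150): sum1=127, sum2=231
Checksum = sum2·256 + sum1 = 231·256 + 127 = 59263 = 0xE77F.

E77F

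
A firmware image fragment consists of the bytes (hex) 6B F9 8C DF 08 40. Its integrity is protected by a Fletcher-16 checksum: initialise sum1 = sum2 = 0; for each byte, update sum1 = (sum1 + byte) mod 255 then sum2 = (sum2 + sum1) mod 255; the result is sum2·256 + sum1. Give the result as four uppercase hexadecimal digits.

Running sums (mod 255):
  after byte 0 (6B): sum1=107, sum2=107
  after byte 1 (F9): sum1=101, sum2=208
  after byte 2 (8C): sum1=241, sum2=194
  after byte 3 (DF): sum1=209, sum2=148
  after byte 4 (08): sum1=217, sum2=110
  after byte 5 (40): sum1=26, sum2=136
Checksum = sum2·256 + sum1 = 136·256 + 26 = 34842 = 0x881A.

881A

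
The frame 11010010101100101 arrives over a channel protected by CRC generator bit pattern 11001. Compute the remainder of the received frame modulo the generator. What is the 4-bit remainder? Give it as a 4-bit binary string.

0000

Modulo-2 division of 11010010101100101 by 11001:
  pos 0: 11010 XOR 11001 = 00011
  pos 3: 11010 XOR 11001 = 00011
  pos 6: 11101 XOR 11001 = 00100
  pos 8: 10010 XOR 11001 = 01011
  pos 9: 10110 XOR 11001 = 01111
  pos 10: 11111 XOR 11001 = 00110
  pos 12: 11001 XOR 11001 = 00000
Remainder = 0000 (zero — the frame passes the CRC check).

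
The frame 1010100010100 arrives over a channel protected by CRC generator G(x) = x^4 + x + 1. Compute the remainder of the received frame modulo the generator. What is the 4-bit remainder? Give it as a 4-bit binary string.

Modulo-2 division of 1010100010100 by 10011:
  pos 0: 10101 XOR 10011 = 00110
  pos 2: 11000 XOR 10011 = 01011
  pos 3: 10110 XOR 10011 = 00101
  pos 5: 10110 XOR 10011 = 00101
  pos 7: 10110 XOR 10011 = 00101
Remainder = 1010 (nonzero — an error is detected).

1010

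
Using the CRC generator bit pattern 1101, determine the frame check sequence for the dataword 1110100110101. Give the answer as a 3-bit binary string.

Append 3 zeros: 1110100110101000. Divide by 1101 (XOR where the leading bit is 1):
  pos 0: 1110 XOR 1101 = 0011
  pos 2: 1110 XOR 1101 = 0011
  pos 4: 1101 XOR 1101 = 0000
  pos 8: 1010 XOR 1101 = 0111
  pos 9: 1111 XOR 1101 = 0010
  pos 11: 1000 XOR 1101 = 0101
  pos 12: 1010 XOR 1101 = 0111
Remainder (last 3 bits) = 111. This is the CRC / FCS.

111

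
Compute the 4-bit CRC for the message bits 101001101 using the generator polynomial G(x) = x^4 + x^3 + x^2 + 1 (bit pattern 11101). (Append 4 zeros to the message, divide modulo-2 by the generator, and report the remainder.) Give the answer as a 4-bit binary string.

1101

Append 4 zeros: 1010011010000. Divide by 11101 (XOR where the leading bit is 1):
  pos 0: 10100 XOR 11101 = 01001
  pos 1: 10011 XOR 11101 = 01110
  pos 2: 11101 XOR 11101 = 00000
  pos 8: 10000 XOR 11101 = 01101
Remainder (last 4 bits) = 1101. This is the CRC / FCS.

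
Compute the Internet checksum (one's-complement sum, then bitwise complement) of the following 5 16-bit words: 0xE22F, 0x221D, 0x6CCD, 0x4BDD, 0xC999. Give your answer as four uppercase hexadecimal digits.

796E

One's-complement addition (fold any carry out of bit 15 back into bit 0):
  0xE22F + 0x221D = 0x1044C → wrap carry → 0x044D
  0x044D + 0x6CCD = 0x0711A
  0x711A + 0x4BDD = 0x0BCF7
  0xBCF7 + 0xC999 = 0x18690 → wrap carry → 0x8691
One's-complement sum = 0x8691.
Checksum = ~0x8691 & 0xFFFF = 0x796E.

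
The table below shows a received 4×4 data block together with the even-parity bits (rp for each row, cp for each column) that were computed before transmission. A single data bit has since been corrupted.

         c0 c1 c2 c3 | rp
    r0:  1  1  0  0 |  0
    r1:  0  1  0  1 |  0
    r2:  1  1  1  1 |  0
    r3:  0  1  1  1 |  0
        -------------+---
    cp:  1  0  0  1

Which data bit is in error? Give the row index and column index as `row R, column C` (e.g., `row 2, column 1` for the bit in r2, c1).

Recompute each row's even parity and compare to rp:
  r0: data parity 0, sent rp 0 → ok
  r1: data parity 0, sent rp 0 → ok
  r2: data parity 0, sent rp 0 → ok
  r3: data parity 1, sent rp 0 → mismatch
Recompute each column's even parity and compare to cp:
  c0: data parity 0, sent cp 1 → mismatch
  c1: data parity 0, sent cp 0 → ok
  c2: data parity 0, sent cp 0 → ok
  c3: data parity 1, sent cp 1 → ok
Exactly one row (r3) and one column (c0) fail → the flipped bit is at their intersection.

row 3, column 0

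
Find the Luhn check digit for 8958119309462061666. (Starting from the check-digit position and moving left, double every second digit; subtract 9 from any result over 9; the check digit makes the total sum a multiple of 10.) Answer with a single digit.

Partial digits right→left: 6 6 6 1 6 0 2 6 4 9 0 3 9 1 1 8 5 9 8
Double every second digit counting from the check-digit position (so the 1st, 3rd, 5th, ... of the partial from the right).
  doubled (with −9 where >9): 3 3 3 4 8 0 9 2 1 7 → sum 40
  kept as-is: 6 1 0 6 9 3 1 8 9 → sum 43
Total = 40 + 43 = 83.
Check digit = (10 − (83 mod 10)) mod 10 = 7.

7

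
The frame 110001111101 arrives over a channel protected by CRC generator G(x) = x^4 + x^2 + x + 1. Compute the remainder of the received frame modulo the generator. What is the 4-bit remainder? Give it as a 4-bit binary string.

Modulo-2 division of 110001111101 by 10111:
  pos 0: 11000 XOR 10111 = 01111
  pos 1: 11111 XOR 10111 = 01000
  pos 2: 10001 XOR 10111 = 00110
  pos 4: 11011 XOR 10111 = 01100
  pos 5: 11001 XOR 10111 = 01110
  pos 6: 11100 XOR 10111 = 01011
  pos 7: 10111 XOR 10111 = 00000
Remainder = 0000 (zero — the frame passes the CRC check).

0000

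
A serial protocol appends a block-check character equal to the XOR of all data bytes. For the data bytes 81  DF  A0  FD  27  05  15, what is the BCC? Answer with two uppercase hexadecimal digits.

XOR the bytes together:
  start with 0x81
  0x81 ⊕ 0xDF = 0x5E
  0x5E ⊕ 0xA0 = 0xFE
  0xFE ⊕ 0xFD = 0x03
  0x03 ⊕ 0x27 = 0x24
  0x24 ⊕ 0x05 = 0x21
  0x21 ⊕ 0x15 = 0x34

34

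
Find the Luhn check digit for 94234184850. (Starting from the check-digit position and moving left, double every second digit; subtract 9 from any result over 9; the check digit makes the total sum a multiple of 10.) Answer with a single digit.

8

Partial digits right→left: 0 5 8 4 8 1 4 3 2 4 9
Double every second digit counting from the check-digit position (so the 1st, 3rd, 5th, ... of the partial from the right).
  doubled (with −9 where >9): 0 7 7 8 4 9 → sum 35
  kept as-is: 5 4 1 3 4 → sum 17
Total = 35 + 17 = 52.
Check digit = (10 − (52 mod 10)) mod 10 = 8.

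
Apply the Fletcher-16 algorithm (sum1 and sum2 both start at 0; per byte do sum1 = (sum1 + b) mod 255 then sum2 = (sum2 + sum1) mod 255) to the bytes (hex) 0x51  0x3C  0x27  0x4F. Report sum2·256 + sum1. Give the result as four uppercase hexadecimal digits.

9704

Running sums (mod 255):
  after byte 0 (0x51): sum1=81, sum2=81
  after byte 1 (0x3C): sum1=141, sum2=222
  after byte 2 (0x27): sum1=180, sum2=147
  after byte 3 (0x4F): sum1=4, sum2=151
Checksum = sum2·256 + sum1 = 151·256 + 4 = 38660 = 0x9704.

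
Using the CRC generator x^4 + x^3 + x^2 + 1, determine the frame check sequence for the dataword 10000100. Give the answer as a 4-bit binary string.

0011

Append 4 zeros: 100001000000. Divide by 11101 (XOR where the leading bit is 1):
  pos 0: 10000 XOR 11101 = 01101
  pos 1: 11011 XOR 11101 = 00110
  pos 3: 11000 XOR 11101 = 00101
  pos 5: 10100 XOR 11101 = 01001
  pos 6: 10010 XOR 11101 = 01111
  pos 7: 11110 XOR 11101 = 00011
Remainder (last 4 bits) = 0011. This is the CRC / FCS.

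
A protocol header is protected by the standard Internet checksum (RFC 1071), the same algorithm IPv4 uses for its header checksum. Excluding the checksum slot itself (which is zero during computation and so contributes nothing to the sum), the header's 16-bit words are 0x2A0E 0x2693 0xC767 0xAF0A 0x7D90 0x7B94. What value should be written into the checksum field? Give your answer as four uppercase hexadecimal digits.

One's-complement addition (fold any carry out of bit 15 back into bit 0):
  0x2A0E + 0x2693 = 0x050A1
  0x50A1 + 0xC767 = 0x11808 → wrap carry → 0x1809
  0x1809 + 0xAF0A = 0x0C713
  0xC713 + 0x7D90 = 0x144A3 → wrap carry → 0x44A4
  0x44A4 + 0x7B94 = 0x0C038
One's-complement sum = 0xC038.
Checksum = ~0xC038 & 0xFFFF = 0x3FC7.

3FC7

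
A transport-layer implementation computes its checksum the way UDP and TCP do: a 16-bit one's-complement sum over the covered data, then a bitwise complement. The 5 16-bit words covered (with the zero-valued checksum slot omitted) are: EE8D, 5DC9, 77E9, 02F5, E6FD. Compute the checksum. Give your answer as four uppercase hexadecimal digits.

One's-complement addition (fold any carry out of bit 15 back into bit 0):
  0xEE8D + 0x5DC9 = 0x14C56 → wrap carry → 0x4C57
  0x4C57 + 0x77E9 = 0x0C440
  0xC440 + 0x02F5 = 0x0C735
  0xC735 + 0xE6FD = 0x1AE32 → wrap carry → 0xAE33
One's-complement sum = 0xAE33.
Checksum = ~0xAE33 & 0xFFFF = 0x51CC.

51CC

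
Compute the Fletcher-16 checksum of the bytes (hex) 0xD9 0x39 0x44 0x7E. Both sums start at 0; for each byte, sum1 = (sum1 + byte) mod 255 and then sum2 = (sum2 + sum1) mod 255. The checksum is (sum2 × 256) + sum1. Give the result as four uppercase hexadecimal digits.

1AD5

Running sums (mod 255):
  after byte 0 (0xD9): sum1=217, sum2=217
  after byte 1 (0x39): sum1=19, sum2=236
  after byte 2 (0x44): sum1=87, sum2=68
  after byte 3 (0x7E): sum1=213, sum2=26
Checksum = sum2·256 + sum1 = 26·256 + 213 = 6869 = 0x1AD5.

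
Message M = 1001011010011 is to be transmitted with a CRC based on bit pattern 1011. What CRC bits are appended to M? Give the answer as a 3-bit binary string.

110

Append 3 zeros: 1001011010011000. Divide by 1011 (XOR where the leading bit is 1):
  pos 0: 1001 XOR 1011 = 0010
  pos 2: 1001 XOR 1011 = 0010
  pos 4: 1010 XOR 1011 = 0001
  pos 7: 1100 XOR 1011 = 0111
  pos 8: 1111 XOR 1011 = 0100
  pos 9: 1001 XOR 1011 = 0010
  pos 11: 1000 XOR 1011 = 0011
Remainder (last 3 bits) = 110. This is the CRC / FCS.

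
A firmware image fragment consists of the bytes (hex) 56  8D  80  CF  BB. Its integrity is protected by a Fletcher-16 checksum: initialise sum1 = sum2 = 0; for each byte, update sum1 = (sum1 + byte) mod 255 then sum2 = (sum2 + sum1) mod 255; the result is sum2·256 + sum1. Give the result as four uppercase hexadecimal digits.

Running sums (mod 255):
  after byte 0 (56): sum1=86, sum2=86
  after byte 1 (8D): sum1=227, sum2=58
  after byte 2 (80): sum1=100, sum2=158
  after byte 3 (CF): sum1=52, sum2=210
  after byte 4 (BB): sum1=239, sum2=194
Checksum = sum2·256 + sum1 = 194·256 + 239 = 49903 = 0xC2EF.

C2EF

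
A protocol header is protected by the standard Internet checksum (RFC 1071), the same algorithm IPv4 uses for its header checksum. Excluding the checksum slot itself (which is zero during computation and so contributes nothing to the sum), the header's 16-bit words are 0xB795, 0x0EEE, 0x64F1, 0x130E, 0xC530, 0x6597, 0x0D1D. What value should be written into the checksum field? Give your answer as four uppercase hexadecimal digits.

One's-complement addition (fold any carry out of bit 15 back into bit 0):
  0xB795 + 0x0EEE = 0x0C683
  0xC683 + 0x64F1 = 0x12B74 → wrap carry → 0x2B75
  0x2B75 + 0x130E = 0x03E83
  0x3E83 + 0xC530 = 0x103B3 → wrap carry → 0x03B4
  0x03B4 + 0x6597 = 0x0694B
  0x694B + 0x0D1D = 0x07668
One's-complement sum = 0x7668.
Checksum = ~0x7668 & 0xFFFF = 0x8997.

8997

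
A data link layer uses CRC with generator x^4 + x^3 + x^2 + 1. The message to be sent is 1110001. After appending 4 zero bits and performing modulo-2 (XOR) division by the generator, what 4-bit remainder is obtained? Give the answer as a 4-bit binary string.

Append 4 zeros: 11100010000. Divide by 11101 (XOR where the leading bit is 1):
  pos 0: 11100 XOR 11101 = 00001
  pos 4: 10100 XOR 11101 = 01001
  pos 5: 10010 XOR 11101 = 01111
  pos 6: 11110 XOR 11101 = 00011
Remainder (last 4 bits) = 0011. This is the CRC / FCS.

0011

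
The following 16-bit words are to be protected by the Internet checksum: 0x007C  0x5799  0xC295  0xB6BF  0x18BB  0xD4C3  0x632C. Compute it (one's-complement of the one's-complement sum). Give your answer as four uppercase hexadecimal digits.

DDE9

One's-complement addition (fold any carry out of bit 15 back into bit 0):
  0x007C + 0x5799 = 0x05815
  0x5815 + 0xC295 = 0x11AAA → wrap carry → 0x1AAB
  0x1AAB + 0xB6BF = 0x0D16A
  0xD16A + 0x18BB = 0x0EA25
  0xEA25 + 0xD4C3 = 0x1BEE8 → wrap carry → 0xBEE9
  0xBEE9 + 0x632C = 0x12215 → wrap carry → 0x2216
One's-complement sum = 0x2216.
Checksum = ~0x2216 & 0xFFFF = 0xDDE9.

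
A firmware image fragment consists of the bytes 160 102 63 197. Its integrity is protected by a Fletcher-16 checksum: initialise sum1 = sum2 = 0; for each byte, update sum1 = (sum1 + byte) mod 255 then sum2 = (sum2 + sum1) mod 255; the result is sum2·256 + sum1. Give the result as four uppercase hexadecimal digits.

Running sums (mod 255):
  after byte 0 (160): sum1=160, sum2=160
  after byte 1 (102): sum1=7, sum2=167
  after byte 2 (63): sum1=70, sum2=237
  after byte 3 (197): sum1=12, sum2=249
Checksum = sum2·256 + sum1 = 249·256 + 12 = 63756 = 0xF90C.

F90C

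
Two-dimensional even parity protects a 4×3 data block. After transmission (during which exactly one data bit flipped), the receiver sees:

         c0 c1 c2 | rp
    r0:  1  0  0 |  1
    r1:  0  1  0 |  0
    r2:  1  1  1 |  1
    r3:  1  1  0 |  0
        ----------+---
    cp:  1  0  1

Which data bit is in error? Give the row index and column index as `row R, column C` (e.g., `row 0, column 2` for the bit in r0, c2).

row 1, column 1

Recompute each row's even parity and compare to rp:
  r0: data parity 1, sent rp 1 → ok
  r1: data parity 1, sent rp 0 → mismatch
  r2: data parity 1, sent rp 1 → ok
  r3: data parity 0, sent rp 0 → ok
Recompute each column's even parity and compare to cp:
  c0: data parity 1, sent cp 1 → ok
  c1: data parity 1, sent cp 0 → mismatch
  c2: data parity 1, sent cp 1 → ok
Exactly one row (r1) and one column (c1) fail → the flipped bit is at their intersection.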